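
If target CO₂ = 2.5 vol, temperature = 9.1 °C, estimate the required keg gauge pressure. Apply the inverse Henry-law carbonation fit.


psi = vols/(0.01821 + 0.09011·e^(−0.04·T)) − 14.695
psi = 2.5/(0.01821 + 0.09011·e^(−0.04·9.1)) − 14.695

16.2354 psi


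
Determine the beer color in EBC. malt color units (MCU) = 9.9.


SRM = 1.4922·MCU^0.6859;  EBC = SRM·1.97
SRM = 1.4922·9.9^0.6859 = 7.1901
EBC = 7.1901·1.97

14.1644 EBC


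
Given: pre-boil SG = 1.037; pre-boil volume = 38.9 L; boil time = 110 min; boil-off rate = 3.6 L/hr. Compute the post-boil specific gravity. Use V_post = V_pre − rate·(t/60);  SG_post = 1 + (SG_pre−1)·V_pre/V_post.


V_post = 38.9 − 3.6·(110/60) = 32.3000
SG_post = 1 + (1.037 − 1)·38.9/32.3000

1.0446


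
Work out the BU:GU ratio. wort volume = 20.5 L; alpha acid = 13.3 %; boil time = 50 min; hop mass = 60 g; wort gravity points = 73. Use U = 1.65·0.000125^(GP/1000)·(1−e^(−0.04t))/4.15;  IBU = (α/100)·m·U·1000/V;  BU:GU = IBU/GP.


U = 1.65·0.000125^(73/1000)·(1−e^(−0.04·50))/4.15 = 0.1784
IBU = (13.3/100)·60·0.1784·1000/20.5 = 69.4396
BU:GU = 69.4396/73

0.9512


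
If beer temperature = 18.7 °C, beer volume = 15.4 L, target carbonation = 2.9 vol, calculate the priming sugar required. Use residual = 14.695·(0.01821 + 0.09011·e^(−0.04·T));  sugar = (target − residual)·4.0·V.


residual = 14.695·(0.01821 + 0.09011·e^(−0.04·18.7)) = 0.8943
sugar = (2.9 − 0.8943)·4.0·15.4

123.5486 g


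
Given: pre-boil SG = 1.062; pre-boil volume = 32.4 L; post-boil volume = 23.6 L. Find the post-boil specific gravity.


SG_post = 1 + (SG_pre − 1)·V_pre/V_post
pts_pre = (1.062 − 1)·1000 = 62.0000
pts_post = 62.0000·32.4/23.6 = 85.1186
SG_post = 1 + 85.1186/1000

1.0851


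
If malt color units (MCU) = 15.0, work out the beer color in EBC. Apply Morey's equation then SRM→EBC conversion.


SRM = 1.4922·MCU^0.6859;  EBC = SRM·1.97
SRM = 1.4922·15.0^0.6859 = 9.5611
EBC = 9.5611·1.97

18.8354 EBC


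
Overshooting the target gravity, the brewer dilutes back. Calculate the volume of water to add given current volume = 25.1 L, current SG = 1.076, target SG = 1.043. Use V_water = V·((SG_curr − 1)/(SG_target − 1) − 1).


V_water = 25.1·((1.076 − 1)/(1.043 − 1) − 1)

19.2628 L


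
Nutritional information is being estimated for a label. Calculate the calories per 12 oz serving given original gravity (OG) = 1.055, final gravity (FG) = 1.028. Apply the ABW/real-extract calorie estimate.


ABW = (OG−FG)·131.25·0.79/FG;  °P = 259 − 259/SG (for OG→OE and FG→AE);  RE = 0.1808·OE + 0.8192·AE;  Cal = (6.9·ABW + 4·(RE−0.1))·FG·3.55
ABW = (1.055 − 1.028)·131.25·0.79/1.028 = 2.7233
OE = 259 − 259/1.055 = 13.5024 °P
AE = 259 − 259/1.028 = 7.0545 °P
RE = 0.1808·13.5024 + 0.8192·7.0545 = 8.2203 °P
Cal = (6.9·2.7233 + 4·(8.2203−0.1))·1.028·3.55

187.1115 kcal


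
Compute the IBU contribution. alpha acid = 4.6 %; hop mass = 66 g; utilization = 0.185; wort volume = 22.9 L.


IBU = (α/100)·mass·U·1000 / V
IBU = (4.6/100)·66·0.185·1000 / 22.9

24.5266 IBU


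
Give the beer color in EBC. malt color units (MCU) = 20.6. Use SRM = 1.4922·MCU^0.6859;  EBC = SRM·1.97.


SRM = 1.4922·20.6^0.6859 = 11.8853
EBC = 11.8853·1.97

23.4140 EBC


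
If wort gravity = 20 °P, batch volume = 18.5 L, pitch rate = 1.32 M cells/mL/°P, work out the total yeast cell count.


cells (billions) = rate · V_L · °P
cells = 1.32 · 18.5 · 20

488.4000 billion cells


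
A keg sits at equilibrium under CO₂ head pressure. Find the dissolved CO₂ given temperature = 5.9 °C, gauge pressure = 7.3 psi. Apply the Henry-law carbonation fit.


vols = (P + 14.695)·(0.01821 + 0.09011·e^(−0.04·T))
vols = (7.3 + 14.695)·(0.01821 + 0.09011·e^(−0.04·5.9))

1.9659 volumes


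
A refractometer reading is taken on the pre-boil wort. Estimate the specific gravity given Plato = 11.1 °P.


SG = 259/(259 − P)
SG = 259/(259 − 11.1)

1.0448


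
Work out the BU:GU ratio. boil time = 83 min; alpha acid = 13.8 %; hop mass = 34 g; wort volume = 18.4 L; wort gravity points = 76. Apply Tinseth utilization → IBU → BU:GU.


U = 1.65·0.000125^(GP/1000)·(1−e^(−0.04t))/4.15;  IBU = (α/100)·m·U·1000/V;  BU:GU = IBU/GP
U = 1.65·0.000125^(76/1000)·(1−e^(−0.04·83))/4.15 = 0.1936
IBU = (13.8/100)·34·0.1936·1000/18.4 = 49.3571
BU:GU = 49.3571/76

0.6494


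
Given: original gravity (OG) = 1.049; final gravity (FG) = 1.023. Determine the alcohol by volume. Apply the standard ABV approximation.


ABV = (OG − FG) · 131.25
ABV = (1.049 − 1.023) · 131.25

3.4125 % ABV


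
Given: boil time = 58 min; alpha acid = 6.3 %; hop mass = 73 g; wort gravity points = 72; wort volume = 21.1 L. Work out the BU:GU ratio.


U = 1.65·0.000125^(GP/1000)·(1−e^(−0.04t))/4.15;  IBU = (α/100)·m·U·1000/V;  BU:GU = IBU/GP
U = 1.65·0.000125^(72/1000)·(1−e^(−0.04·58))/4.15 = 0.1877
IBU = (6.3/100)·73·0.1877·1000/21.1 = 40.9137
BU:GU = 40.9137/72

0.5682


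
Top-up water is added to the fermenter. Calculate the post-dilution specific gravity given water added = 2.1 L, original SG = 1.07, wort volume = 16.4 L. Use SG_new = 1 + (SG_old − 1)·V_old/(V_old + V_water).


pts = (1.07 − 1)·1000·16.4/(16.4 + 2.1) = 62.0541
SG_new = 1 + 62.0541/1000

1.0621


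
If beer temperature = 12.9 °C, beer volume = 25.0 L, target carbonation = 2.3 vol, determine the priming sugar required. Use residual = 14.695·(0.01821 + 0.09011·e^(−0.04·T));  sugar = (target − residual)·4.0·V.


residual = 14.695·(0.01821 + 0.09011·e^(−0.04·12.9)) = 1.0580
sugar = (2.3 − 1.0580)·4.0·25.0

124.2005 g


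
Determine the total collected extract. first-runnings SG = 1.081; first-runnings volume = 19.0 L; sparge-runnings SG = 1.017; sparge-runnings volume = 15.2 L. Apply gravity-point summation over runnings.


total = Σ (SG_i − 1)·1000·V_i
first = (1.081 − 1)·1000·19.0 = 1539.0000
sparge = (1.017 − 1)·1000·15.2 = 258.4000
total = 1539.0000 + 258.4000

1797.4000 gravity·L


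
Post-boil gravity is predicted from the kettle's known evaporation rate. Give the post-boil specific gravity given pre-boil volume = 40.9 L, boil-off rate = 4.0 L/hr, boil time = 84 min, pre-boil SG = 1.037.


V_post = V_pre − rate·(t/60);  SG_post = 1 + (SG_pre−1)·V_pre/V_post
V_post = 40.9 − 4.0·(84/60) = 35.3000
SG_post = 1 + (1.037 − 1)·40.9/35.3000

1.0429


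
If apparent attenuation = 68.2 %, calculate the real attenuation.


RA = AA · 0.8192
RA = 68.2 · 0.8192

55.8694 %


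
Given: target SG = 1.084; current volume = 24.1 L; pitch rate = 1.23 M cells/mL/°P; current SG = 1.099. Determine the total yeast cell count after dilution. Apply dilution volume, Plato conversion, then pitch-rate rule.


V_w = V·((SG_c−1)/(SG_t−1)−1);  °P = 259 − 259/SG_t;  cells = rate·(V+V_w)·°P
V_w = 24.1·((1.099−1)/(1.084−1)−1) = 4.3036
V_final = 24.1 + 4.3036 = 28.4036
°P = 259 − 259/1.084 = 20.0701
cells = 1.23·28.4036·20.0701

701.1773 billion cells


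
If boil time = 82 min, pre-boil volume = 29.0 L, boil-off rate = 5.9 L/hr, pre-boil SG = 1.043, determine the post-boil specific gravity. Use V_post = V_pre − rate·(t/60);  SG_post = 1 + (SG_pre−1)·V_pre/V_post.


V_post = 29.0 − 5.9·(82/60) = 20.9367
SG_post = 1 + (1.043 − 1)·29.0/20.9367

1.0596


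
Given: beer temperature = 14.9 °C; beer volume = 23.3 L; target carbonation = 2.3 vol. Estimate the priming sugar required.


residual = 14.695·(0.01821 + 0.09011·e^(−0.04·T));  sugar = (target − residual)·4.0·V
residual = 14.695·(0.01821 + 0.09011·e^(−0.04·14.9)) = 0.9972
sugar = (2.3 − 0.9972)·4.0·23.3

121.4185 g


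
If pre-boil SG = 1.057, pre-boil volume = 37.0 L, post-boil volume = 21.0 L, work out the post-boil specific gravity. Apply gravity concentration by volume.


SG_post = 1 + (SG_pre − 1)·V_pre/V_post
pts_pre = (1.057 − 1)·1000 = 57.0000
pts_post = 57.0000·37.0/21.0 = 100.4286
SG_post = 1 + 100.4286/1000

1.1004


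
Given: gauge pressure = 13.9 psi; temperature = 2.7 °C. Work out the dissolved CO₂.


vols = (P + 14.695)·(0.01821 + 0.09011·e^(−0.04·T))
vols = (13.9 + 14.695)·(0.01821 + 0.09011·e^(−0.04·2.7))

2.8336 volumes


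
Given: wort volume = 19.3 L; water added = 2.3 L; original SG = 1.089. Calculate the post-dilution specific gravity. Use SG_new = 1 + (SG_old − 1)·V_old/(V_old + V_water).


pts = (1.089 − 1)·1000·19.3/(19.3 + 2.3) = 79.5231
SG_new = 1 + 79.5231/1000

1.0795


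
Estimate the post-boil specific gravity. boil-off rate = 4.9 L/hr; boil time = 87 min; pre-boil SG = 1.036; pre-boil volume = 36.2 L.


V_post = V_pre − rate·(t/60);  SG_post = 1 + (SG_pre−1)·V_pre/V_post
V_post = 36.2 − 4.9·(87/60) = 29.0950
SG_post = 1 + (1.036 − 1)·36.2/29.0950

1.0448


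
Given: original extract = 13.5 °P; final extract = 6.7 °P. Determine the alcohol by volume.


SG = 259/(259 − P);  ABV = (OG − FG)·131.25
OG = 259/(259 − 13.5) = 1.0550
FG = 259/(259 − 6.7) = 1.0266
ABV = (1.0550 − 1.0266)·131.25

3.7320 % ABV


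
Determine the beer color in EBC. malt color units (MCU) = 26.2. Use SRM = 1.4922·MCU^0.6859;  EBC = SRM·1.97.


SRM = 1.4922·26.2^0.6859 = 14.0165
EBC = 14.0165·1.97

27.6125 EBC


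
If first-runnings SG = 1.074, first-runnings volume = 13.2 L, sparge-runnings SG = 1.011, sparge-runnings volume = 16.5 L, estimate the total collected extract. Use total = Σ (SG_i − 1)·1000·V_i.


first = (1.074 − 1)·1000·13.2 = 976.8000
sparge = (1.011 − 1)·1000·16.5 = 181.5000
total = 976.8000 + 181.5000

1158.3000 gravity·L


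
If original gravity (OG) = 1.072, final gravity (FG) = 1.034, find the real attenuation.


AA = (OG−FG)/(OG−1)·100;  RA = AA·0.8192
AA = (1.072 − 1.034)/(1.072 − 1)·100 = 52.7778
RA = 52.7778·0.8192

43.2356 %


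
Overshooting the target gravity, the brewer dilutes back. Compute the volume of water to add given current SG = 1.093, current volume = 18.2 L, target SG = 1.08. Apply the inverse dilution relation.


V_water = V·((SG_curr − 1)/(SG_target − 1) − 1)
V_water = 18.2·((1.093 − 1)/(1.08 − 1) − 1)

2.9575 L


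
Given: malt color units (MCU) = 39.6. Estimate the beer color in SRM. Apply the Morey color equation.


SRM = 1.4922 · MCU^0.6859
SRM = 1.4922 · 39.6^0.6859

18.6074 SRM


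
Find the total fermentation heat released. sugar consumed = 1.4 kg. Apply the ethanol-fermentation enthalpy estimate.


Q = m_sugar · 590 kJ/kg
Q = 1.4 · 590

826.0000 kJ


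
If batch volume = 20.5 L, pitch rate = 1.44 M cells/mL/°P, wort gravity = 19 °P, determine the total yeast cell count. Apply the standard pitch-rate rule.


cells (billions) = rate · V_L · °P
cells = 1.44 · 20.5 · 19

560.8800 billion cells


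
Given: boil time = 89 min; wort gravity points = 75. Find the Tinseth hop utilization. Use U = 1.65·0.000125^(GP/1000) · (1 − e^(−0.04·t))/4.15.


bigness = 1.65·0.000125^(75/1000) = 0.8409
boil_factor = (1 − e^(−0.04·89))/4.15 = 0.2341
U = 0.8409 · 0.2341

0.1969


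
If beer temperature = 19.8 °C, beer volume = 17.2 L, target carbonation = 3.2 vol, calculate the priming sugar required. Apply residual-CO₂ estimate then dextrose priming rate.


residual = 14.695·(0.01821 + 0.09011·e^(−0.04·T));  sugar = (target − residual)·4.0·V
residual = 14.695·(0.01821 + 0.09011·e^(−0.04·19.8)) = 0.8674
sugar = (3.2 − 0.8674)·4.0·17.2

160.4855 g


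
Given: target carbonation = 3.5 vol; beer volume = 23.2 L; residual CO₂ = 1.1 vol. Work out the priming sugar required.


sugar = (target − residual)·4.0·V
sugar = (3.5 − 1.1)·4.0·23.2

222.7200 g


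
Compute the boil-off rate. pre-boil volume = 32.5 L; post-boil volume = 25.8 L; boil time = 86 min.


rate = (V_pre − V_post) / (t_min/60)
rate = (32.5 − 25.8) / (86/60)

4.6744 L/hr


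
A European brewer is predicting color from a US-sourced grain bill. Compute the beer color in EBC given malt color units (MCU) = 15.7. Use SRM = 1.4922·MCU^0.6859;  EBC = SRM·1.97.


SRM = 1.4922·15.7^0.6859 = 9.8649
EBC = 9.8649·1.97

19.4339 EBC


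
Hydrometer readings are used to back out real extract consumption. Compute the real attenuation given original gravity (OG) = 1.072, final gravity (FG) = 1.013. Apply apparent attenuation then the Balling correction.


AA = (OG−FG)/(OG−1)·100;  RA = AA·0.8192
AA = (1.072 − 1.013)/(1.072 − 1)·100 = 81.9444
RA = 81.9444·0.8192

67.1289 %


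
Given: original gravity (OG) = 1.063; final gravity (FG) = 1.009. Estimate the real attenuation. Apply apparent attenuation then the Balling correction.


AA = (OG−FG)/(OG−1)·100;  RA = AA·0.8192
AA = (1.063 − 1.009)/(1.063 − 1)·100 = 85.7143
RA = 85.7143·0.8192

70.2171 %


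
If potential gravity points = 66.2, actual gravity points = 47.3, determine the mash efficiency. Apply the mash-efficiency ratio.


efficiency = actual / potential × 100
efficiency = 47.3 / 66.2 × 100

71.4502 %


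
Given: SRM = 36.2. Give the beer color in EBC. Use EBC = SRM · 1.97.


EBC = 36.2 · 1.97

71.3140 EBC


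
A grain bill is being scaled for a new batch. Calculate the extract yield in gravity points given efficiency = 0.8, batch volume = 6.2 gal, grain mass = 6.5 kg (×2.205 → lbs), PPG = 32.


points = lbs × PPG × eff / vol
lbs = 6.5 × 2.205 = 14.3325
points = 14.3325 × 32 × 0.8 / 6.2

59.1794 points


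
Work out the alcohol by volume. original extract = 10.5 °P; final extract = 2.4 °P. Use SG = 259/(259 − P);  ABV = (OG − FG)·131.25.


OG = 259/(259 − 10.5) = 1.0423
FG = 259/(259 − 2.4) = 1.0094
ABV = (1.0423 − 1.0094)·131.25

4.3182 % ABV


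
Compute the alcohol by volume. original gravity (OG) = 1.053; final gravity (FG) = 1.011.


ABV = (OG − FG) · 131.25
ABV = (1.053 − 1.011) · 131.25

5.5125 % ABV


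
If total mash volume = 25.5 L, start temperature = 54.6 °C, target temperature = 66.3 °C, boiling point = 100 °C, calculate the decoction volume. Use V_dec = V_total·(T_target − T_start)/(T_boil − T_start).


V_dec = 25.5·(66.3 − 54.6)/(100 − 54.6)

6.5716 L


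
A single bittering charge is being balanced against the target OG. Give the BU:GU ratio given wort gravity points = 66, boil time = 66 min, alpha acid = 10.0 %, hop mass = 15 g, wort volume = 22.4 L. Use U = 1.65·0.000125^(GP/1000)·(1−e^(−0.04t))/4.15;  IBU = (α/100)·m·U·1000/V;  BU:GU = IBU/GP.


U = 1.65·0.000125^(66/1000)·(1−e^(−0.04·66))/4.15 = 0.2040
IBU = (10.0/100)·15·0.2040·1000/22.4 = 13.6622
BU:GU = 13.6622/66

0.2070


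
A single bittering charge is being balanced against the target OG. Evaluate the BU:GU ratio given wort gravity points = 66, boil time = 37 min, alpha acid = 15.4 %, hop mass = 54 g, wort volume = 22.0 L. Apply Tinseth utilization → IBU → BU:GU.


U = 1.65·0.000125^(GP/1000)·(1−e^(−0.04t))/4.15;  IBU = (α/100)·m·U·1000/V;  BU:GU = IBU/GP
U = 1.65·0.000125^(66/1000)·(1−e^(−0.04·37))/4.15 = 0.1697
IBU = (15.4/100)·54·0.1697·1000/22.0 = 64.1423
BU:GU = 64.1423/66

0.9719


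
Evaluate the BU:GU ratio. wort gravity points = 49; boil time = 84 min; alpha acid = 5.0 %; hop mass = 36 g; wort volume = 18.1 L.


U = 1.65·0.000125^(GP/1000)·(1−e^(−0.04t))/4.15;  IBU = (α/100)·m·U·1000/V;  BU:GU = IBU/GP
U = 1.65·0.000125^(49/1000)·(1−e^(−0.04·84))/4.15 = 0.2471
IBU = (5.0/100)·36·0.2471·1000/18.1 = 24.5711
BU:GU = 24.5711/49

0.5015


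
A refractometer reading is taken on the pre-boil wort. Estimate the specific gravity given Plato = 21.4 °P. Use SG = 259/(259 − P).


SG = 259/(259 − 21.4)

1.0901


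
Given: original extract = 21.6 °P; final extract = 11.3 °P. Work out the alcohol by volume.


SG = 259/(259 − P);  ABV = (OG − FG)·131.25
OG = 259/(259 − 21.6) = 1.0910
FG = 259/(259 − 11.3) = 1.0456
ABV = (1.0910 − 1.0456)·131.25

5.9543 % ABV


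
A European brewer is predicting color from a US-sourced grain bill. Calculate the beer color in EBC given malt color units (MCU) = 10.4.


SRM = 1.4922·MCU^0.6859;  EBC = SRM·1.97
SRM = 1.4922·10.4^0.6859 = 7.4372
EBC = 7.4372·1.97

14.6513 EBC


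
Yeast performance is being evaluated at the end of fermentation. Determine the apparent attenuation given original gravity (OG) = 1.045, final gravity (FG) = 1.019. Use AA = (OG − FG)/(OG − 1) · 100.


AA = (1.045 − 1.019)/(1.045 − 1) · 100

57.7778 %


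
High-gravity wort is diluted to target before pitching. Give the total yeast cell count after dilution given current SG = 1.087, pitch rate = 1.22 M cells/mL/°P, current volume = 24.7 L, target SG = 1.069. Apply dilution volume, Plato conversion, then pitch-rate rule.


V_w = V·((SG_c−1)/(SG_t−1)−1);  °P = 259 − 259/SG_t;  cells = rate·(V+V_w)·°P
V_w = 24.7·((1.087−1)/(1.069−1)−1) = 6.4435
V_final = 24.7 + 6.4435 = 31.1435
°P = 259 − 259/1.069 = 16.7175
cells = 1.22·31.1435·16.7175

635.1819 billion cells


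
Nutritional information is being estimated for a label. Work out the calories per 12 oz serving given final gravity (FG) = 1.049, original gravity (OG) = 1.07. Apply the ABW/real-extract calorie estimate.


ABW = (OG−FG)·131.25·0.79/FG;  °P = 259 − 259/SG (for OG→OE and FG→AE);  RE = 0.1808·OE + 0.8192·AE;  Cal = (6.9·ABW + 4·(RE−0.1))·FG·3.55
ABW = (1.07 − 1.049)·131.25·0.79/1.049 = 2.0757
OE = 259 − 259/1.07 = 16.9439 °P
AE = 259 − 259/1.049 = 12.0982 °P
RE = 0.1808·16.9439 + 0.8192·12.0982 = 12.9743 °P
Cal = (6.9·2.0757 + 4·(12.9743−0.1))·1.049·3.55

245.1093 kcal


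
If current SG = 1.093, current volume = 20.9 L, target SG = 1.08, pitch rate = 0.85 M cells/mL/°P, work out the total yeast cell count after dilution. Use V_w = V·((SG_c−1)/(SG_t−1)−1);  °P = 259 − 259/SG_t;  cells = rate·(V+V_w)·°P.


V_w = 20.9·((1.093−1)/(1.08−1)−1) = 3.3962
V_final = 20.9 + 3.3962 = 24.2962
°P = 259 − 259/1.08 = 19.1852
cells = 0.85·24.2962·19.1852

396.2088 billion cells


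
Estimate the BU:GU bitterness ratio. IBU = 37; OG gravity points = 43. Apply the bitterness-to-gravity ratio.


BU:GU = IBU / OG_points
BU:GU = 37 / 43

0.8605


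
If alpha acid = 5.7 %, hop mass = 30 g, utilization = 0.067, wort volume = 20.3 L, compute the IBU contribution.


IBU = (α/100)·mass·U·1000 / V
IBU = (5.7/100)·30·0.067·1000 / 20.3

5.6438 IBU


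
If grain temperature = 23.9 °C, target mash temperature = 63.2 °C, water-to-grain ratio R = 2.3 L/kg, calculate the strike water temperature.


T_strike = (0.41/R)·(T_mash − T_grain) + T_mash
T_strike = (0.41/2.3)·(63.2 − 23.9) + 63.2

70.2057 °C


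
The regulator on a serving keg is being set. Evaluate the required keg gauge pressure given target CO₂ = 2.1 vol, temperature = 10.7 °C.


psi = vols/(0.01821 + 0.09011·e^(−0.04·T)) − 14.695
psi = 2.1/(0.01821 + 0.09011·e^(−0.04·10.7)) − 14.695

12.5973 psi


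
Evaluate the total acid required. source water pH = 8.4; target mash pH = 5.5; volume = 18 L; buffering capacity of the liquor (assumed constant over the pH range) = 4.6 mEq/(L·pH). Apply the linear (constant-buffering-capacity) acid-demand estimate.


acid = buffering capacity · (pH_source − pH_target) · V
acid = 4.6 · (8.4 − 5.5) · 18

240.1200 mEq


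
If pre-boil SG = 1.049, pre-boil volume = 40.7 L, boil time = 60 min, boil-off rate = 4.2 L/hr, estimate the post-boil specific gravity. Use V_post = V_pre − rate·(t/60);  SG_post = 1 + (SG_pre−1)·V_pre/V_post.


V_post = 40.7 − 4.2·(60/60) = 36.5000
SG_post = 1 + (1.049 − 1)·40.7/36.5000

1.0546


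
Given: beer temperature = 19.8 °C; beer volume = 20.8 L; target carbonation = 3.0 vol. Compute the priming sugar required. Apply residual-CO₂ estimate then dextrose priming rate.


residual = 14.695·(0.01821 + 0.09011·e^(−0.04·T));  sugar = (target − residual)·4.0·V
residual = 14.695·(0.01821 + 0.09011·e^(−0.04·19.8)) = 0.8674
sugar = (3.0 − 0.8674)·4.0·20.8

177.4355 g


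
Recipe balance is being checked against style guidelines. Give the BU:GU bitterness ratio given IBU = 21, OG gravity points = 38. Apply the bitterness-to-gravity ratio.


BU:GU = IBU / OG_points
BU:GU = 21 / 38

0.5526


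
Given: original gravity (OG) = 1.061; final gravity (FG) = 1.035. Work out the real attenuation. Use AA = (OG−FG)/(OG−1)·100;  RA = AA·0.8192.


AA = (1.061 − 1.035)/(1.061 − 1)·100 = 42.6230
RA = 42.6230·0.8192

34.9167 %


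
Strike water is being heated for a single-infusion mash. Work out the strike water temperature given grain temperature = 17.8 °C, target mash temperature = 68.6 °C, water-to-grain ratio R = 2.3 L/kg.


T_strike = (0.41/R)·(T_mash − T_grain) + T_mash
T_strike = (0.41/2.3)·(68.6 − 17.8) + 68.6

77.6557 °C


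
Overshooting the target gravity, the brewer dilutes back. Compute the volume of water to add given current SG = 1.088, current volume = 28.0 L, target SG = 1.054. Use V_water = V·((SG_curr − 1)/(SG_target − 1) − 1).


V_water = 28.0·((1.088 − 1)/(1.054 − 1) − 1)

17.6296 L


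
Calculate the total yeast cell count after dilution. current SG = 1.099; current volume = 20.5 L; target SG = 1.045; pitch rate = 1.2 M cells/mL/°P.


V_w = V·((SG_c−1)/(SG_t−1)−1);  °P = 259 − 259/SG_t;  cells = rate·(V+V_w)·°P
V_w = 20.5·((1.099−1)/(1.045−1)−1) = 24.6000
V_final = 20.5 + 24.6000 = 45.1000
°P = 259 − 259/1.045 = 11.1531
cells = 1.2·45.1000·11.1531

603.6063 billion cells


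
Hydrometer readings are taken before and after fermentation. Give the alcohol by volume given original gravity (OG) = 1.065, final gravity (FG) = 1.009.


ABV = (OG − FG) · 131.25
ABV = (1.065 − 1.009) · 131.25

7.3500 % ABV


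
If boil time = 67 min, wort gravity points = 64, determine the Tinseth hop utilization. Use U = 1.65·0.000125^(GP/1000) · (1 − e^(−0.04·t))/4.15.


bigness = 1.65·0.000125^(64/1000) = 0.9283
boil_factor = (1 − e^(−0.04·67))/4.15 = 0.2244
U = 0.9283 · 0.2244

0.2083


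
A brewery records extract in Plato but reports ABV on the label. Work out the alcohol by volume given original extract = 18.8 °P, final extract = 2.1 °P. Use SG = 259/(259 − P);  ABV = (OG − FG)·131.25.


OG = 259/(259 − 18.8) = 1.0783
FG = 259/(259 − 2.1) = 1.0082
ABV = (1.0783 − 1.0082)·131.25

9.1998 % ABV


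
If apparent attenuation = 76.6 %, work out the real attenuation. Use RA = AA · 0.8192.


RA = 76.6 · 0.8192

62.7507 %


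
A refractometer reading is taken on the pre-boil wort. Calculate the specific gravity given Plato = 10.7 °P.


SG = 259/(259 − P)
SG = 259/(259 − 10.7)

1.0431


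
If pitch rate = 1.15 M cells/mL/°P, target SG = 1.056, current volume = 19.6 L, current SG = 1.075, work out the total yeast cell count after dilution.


V_w = V·((SG_c−1)/(SG_t−1)−1);  °P = 259 − 259/SG_t;  cells = rate·(V+V_w)·°P
V_w = 19.6·((1.075−1)/(1.056−1)−1) = 6.6500
V_final = 19.6 + 6.6500 = 26.2500
°P = 259 − 259/1.056 = 13.7348
cells = 1.15·26.2500·13.7348

414.6207 billion cells


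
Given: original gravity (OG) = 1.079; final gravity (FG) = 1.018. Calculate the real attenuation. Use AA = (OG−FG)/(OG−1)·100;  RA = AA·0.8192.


AA = (1.079 − 1.018)/(1.079 − 1)·100 = 77.2152
RA = 77.2152·0.8192

63.2547 %


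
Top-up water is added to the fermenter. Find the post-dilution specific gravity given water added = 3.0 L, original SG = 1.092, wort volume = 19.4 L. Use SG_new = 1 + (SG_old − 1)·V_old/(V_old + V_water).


pts = (1.092 − 1)·1000·19.4/(19.4 + 3.0) = 79.6786
SG_new = 1 + 79.6786/1000

1.0797


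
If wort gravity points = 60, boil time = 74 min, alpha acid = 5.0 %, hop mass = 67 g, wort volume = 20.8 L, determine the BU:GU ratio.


U = 1.65·0.000125^(GP/1000)·(1−e^(−0.04t))/4.15;  IBU = (α/100)·m·U·1000/V;  BU:GU = IBU/GP
U = 1.65·0.000125^(60/1000)·(1−e^(−0.04·74))/4.15 = 0.2199
IBU = (5.0/100)·67·0.2199·1000/20.8 = 35.4098
BU:GU = 35.4098/60

0.5902


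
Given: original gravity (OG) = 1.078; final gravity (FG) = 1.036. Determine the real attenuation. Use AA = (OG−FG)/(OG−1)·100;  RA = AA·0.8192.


AA = (1.078 − 1.036)/(1.078 − 1)·100 = 53.8462
RA = 53.8462·0.8192

44.1108 %


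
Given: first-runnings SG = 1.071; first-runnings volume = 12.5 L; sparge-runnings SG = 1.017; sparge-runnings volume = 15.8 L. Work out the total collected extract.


total = Σ (SG_i − 1)·1000·V_i
first = (1.071 − 1)·1000·12.5 = 887.5000
sparge = (1.017 − 1)·1000·15.8 = 268.6000
total = 887.5000 + 268.6000

1156.1000 gravity·L


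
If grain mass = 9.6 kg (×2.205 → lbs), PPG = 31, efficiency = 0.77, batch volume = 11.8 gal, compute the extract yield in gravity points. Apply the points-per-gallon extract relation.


points = lbs × PPG × eff / vol
lbs = 9.6 × 2.205 = 21.1680
points = 21.1680 × 31 × 0.77 / 11.8

42.8204 points


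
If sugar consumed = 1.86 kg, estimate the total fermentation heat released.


Q = m_sugar · 590 kJ/kg
Q = 1.86 · 590

1097.4000 kJ


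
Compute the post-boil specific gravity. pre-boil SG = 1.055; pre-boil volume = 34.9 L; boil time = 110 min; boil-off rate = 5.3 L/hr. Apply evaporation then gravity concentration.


V_post = V_pre − rate·(t/60);  SG_post = 1 + (SG_pre−1)·V_pre/V_post
V_post = 34.9 − 5.3·(110/60) = 25.1833
SG_post = 1 + (1.055 − 1)·34.9/25.1833

1.0762


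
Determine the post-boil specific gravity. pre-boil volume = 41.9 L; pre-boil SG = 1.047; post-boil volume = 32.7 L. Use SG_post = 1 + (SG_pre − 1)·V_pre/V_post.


pts_pre = (1.047 − 1)·1000 = 47.0000
pts_post = 47.0000·41.9/32.7 = 60.2232
SG_post = 1 + 60.2232/1000

1.0602


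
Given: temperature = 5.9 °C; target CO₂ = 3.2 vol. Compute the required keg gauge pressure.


psi = vols/(0.01821 + 0.09011·e^(−0.04·T)) − 14.695
psi = 3.2/(0.01821 + 0.09011·e^(−0.04·5.9)) − 14.695

21.1083 psi


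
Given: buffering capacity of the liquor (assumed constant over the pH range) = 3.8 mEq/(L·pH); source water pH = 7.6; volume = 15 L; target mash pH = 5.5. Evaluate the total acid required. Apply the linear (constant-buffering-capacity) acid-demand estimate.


acid = buffering capacity · (pH_source − pH_target) · V
acid = 3.8 · (7.6 − 5.5) · 15

119.7000 mEq


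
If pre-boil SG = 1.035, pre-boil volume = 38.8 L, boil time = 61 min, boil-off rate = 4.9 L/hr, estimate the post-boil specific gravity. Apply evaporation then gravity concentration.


V_post = V_pre − rate·(t/60);  SG_post = 1 + (SG_pre−1)·V_pre/V_post
V_post = 38.8 − 4.9·(61/60) = 33.8183
SG_post = 1 + (1.035 − 1)·38.8/33.8183

1.0402


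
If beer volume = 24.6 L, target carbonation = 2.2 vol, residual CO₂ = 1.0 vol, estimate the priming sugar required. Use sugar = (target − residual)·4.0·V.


sugar = (2.2 − 1.0)·4.0·24.6

118.0800 g


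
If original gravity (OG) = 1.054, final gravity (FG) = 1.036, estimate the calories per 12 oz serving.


ABW = (OG−FG)·131.25·0.79/FG;  °P = 259 − 259/SG (for OG→OE and FG→AE);  RE = 0.1808·OE + 0.8192·AE;  Cal = (6.9·ABW + 4·(RE−0.1))·FG·3.55
ABW = (1.054 − 1.036)·131.25·0.79/1.036 = 1.8015
OE = 259 − 259/1.054 = 13.2694 °P
AE = 259 − 259/1.036 = 9.0000 °P
RE = 0.1808·13.2694 + 0.8192·9.0000 = 9.7719 °P
Cal = (6.9·1.8015 + 4·(9.7719−0.1))·1.036·3.55

188.0024 kcal


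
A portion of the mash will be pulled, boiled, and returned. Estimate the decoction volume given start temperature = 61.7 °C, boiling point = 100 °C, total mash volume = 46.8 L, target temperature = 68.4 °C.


V_dec = V_total·(T_target − T_start)/(T_boil − T_start)
V_dec = 46.8·(68.4 − 61.7)/(100 − 61.7)

8.1869 L


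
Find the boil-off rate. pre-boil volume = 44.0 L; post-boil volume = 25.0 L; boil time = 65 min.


rate = (V_pre − V_post) / (t_min/60)
rate = (44.0 − 25.0) / (65/60)

17.5385 L/hr


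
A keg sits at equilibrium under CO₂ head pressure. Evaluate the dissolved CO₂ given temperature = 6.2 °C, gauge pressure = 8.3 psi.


vols = (P + 14.695)·(0.01821 + 0.09011·e^(−0.04·T))
vols = (8.3 + 14.695)·(0.01821 + 0.09011·e^(−0.04·6.2))

2.0357 volumes


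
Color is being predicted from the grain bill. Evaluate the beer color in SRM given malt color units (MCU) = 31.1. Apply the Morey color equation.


SRM = 1.4922 · MCU^0.6859
SRM = 1.4922 · 31.1^0.6859

15.7656 SRM


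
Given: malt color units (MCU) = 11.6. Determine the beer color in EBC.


SRM = 1.4922·MCU^0.6859;  EBC = SRM·1.97
SRM = 1.4922·11.6^0.6859 = 8.0157
EBC = 8.0157·1.97

15.7908 EBC


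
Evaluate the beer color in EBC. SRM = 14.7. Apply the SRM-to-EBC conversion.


EBC = SRM · 1.97
EBC = 14.7 · 1.97

28.9590 EBC


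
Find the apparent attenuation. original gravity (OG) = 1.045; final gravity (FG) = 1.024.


AA = (OG − FG)/(OG − 1) · 100
AA = (1.045 − 1.024)/(1.045 − 1) · 100

46.6667 %


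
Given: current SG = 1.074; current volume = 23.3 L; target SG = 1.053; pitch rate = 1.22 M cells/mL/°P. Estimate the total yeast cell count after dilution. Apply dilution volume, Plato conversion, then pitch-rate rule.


V_w = V·((SG_c−1)/(SG_t−1)−1);  °P = 259 − 259/SG_t;  cells = rate·(V+V_w)·°P
V_w = 23.3·((1.074−1)/(1.053−1)−1) = 9.2321
V_final = 23.3 + 9.2321 = 32.5321
°P = 259 − 259/1.053 = 13.0361
cells = 1.22·32.5321·13.0361

517.3910 billion cells


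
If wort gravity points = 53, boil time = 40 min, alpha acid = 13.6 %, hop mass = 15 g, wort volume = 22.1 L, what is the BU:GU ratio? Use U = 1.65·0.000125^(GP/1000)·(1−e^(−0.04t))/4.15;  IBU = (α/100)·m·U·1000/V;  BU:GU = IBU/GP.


U = 1.65·0.000125^(53/1000)·(1−e^(−0.04·40))/4.15 = 0.1971
IBU = (13.6/100)·15·0.1971·1000/22.1 = 18.1915
BU:GU = 18.1915/53

0.3432


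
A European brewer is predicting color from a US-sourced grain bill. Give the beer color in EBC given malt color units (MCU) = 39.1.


SRM = 1.4922·MCU^0.6859;  EBC = SRM·1.97
SRM = 1.4922·39.1^0.6859 = 18.4460
EBC = 18.4460·1.97

36.3385 EBC


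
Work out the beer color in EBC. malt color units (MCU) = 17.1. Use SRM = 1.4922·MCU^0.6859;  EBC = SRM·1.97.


SRM = 1.4922·17.1^0.6859 = 10.4602
EBC = 10.4602·1.97

20.6066 EBC


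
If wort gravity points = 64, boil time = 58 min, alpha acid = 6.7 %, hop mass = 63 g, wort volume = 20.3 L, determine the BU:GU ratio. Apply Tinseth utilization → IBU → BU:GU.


U = 1.65·0.000125^(GP/1000)·(1−e^(−0.04t))/4.15;  IBU = (α/100)·m·U·1000/V;  BU:GU = IBU/GP
U = 1.65·0.000125^(64/1000)·(1−e^(−0.04·58))/4.15 = 0.2017
IBU = (6.7/100)·63·0.2017·1000/20.3 = 41.9404
BU:GU = 41.9404/64

0.6553


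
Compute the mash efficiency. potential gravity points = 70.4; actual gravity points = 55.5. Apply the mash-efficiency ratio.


efficiency = actual / potential × 100
efficiency = 55.5 / 70.4 × 100

78.8352 %


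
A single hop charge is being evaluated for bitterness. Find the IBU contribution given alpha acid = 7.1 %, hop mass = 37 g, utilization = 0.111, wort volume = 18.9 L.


IBU = (α/100)·mass·U·1000 / V
IBU = (7.1/100)·37·0.111·1000 / 18.9

15.4284 IBU


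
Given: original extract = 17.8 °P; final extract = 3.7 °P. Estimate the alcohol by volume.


SG = 259/(259 − P);  ABV = (OG − FG)·131.25
OG = 259/(259 − 17.8) = 1.0738
FG = 259/(259 − 3.7) = 1.0145
ABV = (1.0738 − 1.0145)·131.25

7.7838 % ABV


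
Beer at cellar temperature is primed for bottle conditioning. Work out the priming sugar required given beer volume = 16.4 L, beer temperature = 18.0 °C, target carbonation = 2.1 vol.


residual = 14.695·(0.01821 + 0.09011·e^(−0.04·T));  sugar = (target − residual)·4.0·V
residual = 14.695·(0.01821 + 0.09011·e^(−0.04·18.0)) = 0.9121
sugar = (2.1 − 0.9121)·4.0·16.4

77.9238 g


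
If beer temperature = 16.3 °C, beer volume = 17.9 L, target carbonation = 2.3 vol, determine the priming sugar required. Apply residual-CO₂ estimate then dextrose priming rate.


residual = 14.695·(0.01821 + 0.09011·e^(−0.04·T));  sugar = (target − residual)·4.0·V
residual = 14.695·(0.01821 + 0.09011·e^(−0.04·16.3)) = 0.9575
sugar = (2.3 − 0.9575)·4.0·17.9

96.1237 g


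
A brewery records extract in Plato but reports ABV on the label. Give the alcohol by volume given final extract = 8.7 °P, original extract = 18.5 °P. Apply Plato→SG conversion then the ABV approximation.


SG = 259/(259 − P);  ABV = (OG − FG)·131.25
OG = 259/(259 − 18.5) = 1.0769
FG = 259/(259 − 8.7) = 1.0348
ABV = (1.0769 − 1.0348)·131.25

5.5341 % ABV


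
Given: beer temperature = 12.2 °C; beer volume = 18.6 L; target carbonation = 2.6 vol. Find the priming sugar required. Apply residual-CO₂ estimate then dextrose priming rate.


residual = 14.695·(0.01821 + 0.09011·e^(−0.04·T));  sugar = (target − residual)·4.0·V
residual = 14.695·(0.01821 + 0.09011·e^(−0.04·12.2)) = 1.0804
sugar = (2.6 − 1.0804)·4.0·18.6

113.0553 g


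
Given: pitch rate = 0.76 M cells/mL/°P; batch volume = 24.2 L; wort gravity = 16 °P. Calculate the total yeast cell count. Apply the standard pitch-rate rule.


cells (billions) = rate · V_L · °P
cells = 0.76 · 24.2 · 16

294.2720 billion cells


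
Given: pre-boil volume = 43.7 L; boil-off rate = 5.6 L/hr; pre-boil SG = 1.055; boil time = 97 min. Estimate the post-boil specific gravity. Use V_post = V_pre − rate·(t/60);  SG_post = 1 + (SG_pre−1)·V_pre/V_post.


V_post = 43.7 − 5.6·(97/60) = 34.6467
SG_post = 1 + (1.055 − 1)·43.7/34.6467

1.0694


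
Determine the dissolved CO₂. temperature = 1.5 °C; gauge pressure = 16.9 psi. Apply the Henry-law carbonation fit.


vols = (P + 14.695)·(0.01821 + 0.09011·e^(−0.04·T))
vols = (16.9 + 14.695)·(0.01821 + 0.09011·e^(−0.04·1.5))

3.2566 volumes


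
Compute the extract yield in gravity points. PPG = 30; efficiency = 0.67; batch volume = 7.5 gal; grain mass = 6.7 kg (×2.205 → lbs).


points = lbs × PPG × eff / vol
lbs = 6.7 × 2.205 = 14.7735
points = 14.7735 × 30 × 0.67 / 7.5

39.5930 points


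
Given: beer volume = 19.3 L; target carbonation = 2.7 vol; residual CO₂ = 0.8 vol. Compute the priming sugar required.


sugar = (target − residual)·4.0·V
sugar = (2.7 − 0.8)·4.0·19.3

146.6800 g


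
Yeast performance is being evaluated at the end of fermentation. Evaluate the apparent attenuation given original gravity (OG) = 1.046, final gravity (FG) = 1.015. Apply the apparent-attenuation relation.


AA = (OG − FG)/(OG − 1) · 100
AA = (1.046 − 1.015)/(1.046 − 1) · 100

67.3913 %


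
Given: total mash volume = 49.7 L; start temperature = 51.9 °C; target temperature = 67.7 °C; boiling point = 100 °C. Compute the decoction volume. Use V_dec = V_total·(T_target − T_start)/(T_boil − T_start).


V_dec = 49.7·(67.7 − 51.9)/(100 − 51.9)

16.3256 L


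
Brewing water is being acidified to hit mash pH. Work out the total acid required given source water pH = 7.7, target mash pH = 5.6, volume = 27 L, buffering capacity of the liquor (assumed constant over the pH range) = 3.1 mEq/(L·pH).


acid = buffering capacity · (pH_source − pH_target) · V
acid = 3.1 · (7.7 − 5.6) · 27

175.7700 mEq


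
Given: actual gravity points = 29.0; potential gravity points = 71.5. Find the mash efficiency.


efficiency = actual / potential × 100
efficiency = 29.0 / 71.5 × 100

40.5594 %


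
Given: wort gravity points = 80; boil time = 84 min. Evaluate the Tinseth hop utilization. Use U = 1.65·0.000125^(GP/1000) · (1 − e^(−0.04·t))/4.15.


bigness = 1.65·0.000125^(80/1000) = 0.8040
boil_factor = (1 − e^(−0.04·84))/4.15 = 0.2326
U = 0.8040 · 0.2326

0.1870


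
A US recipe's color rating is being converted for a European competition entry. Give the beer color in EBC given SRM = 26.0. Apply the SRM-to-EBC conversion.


EBC = SRM · 1.97
EBC = 26.0 · 1.97

51.2200 EBC


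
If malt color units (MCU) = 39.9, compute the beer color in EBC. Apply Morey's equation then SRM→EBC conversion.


SRM = 1.4922·MCU^0.6859;  EBC = SRM·1.97
SRM = 1.4922·39.9^0.6859 = 18.7040
EBC = 18.7040·1.97

36.8469 EBC


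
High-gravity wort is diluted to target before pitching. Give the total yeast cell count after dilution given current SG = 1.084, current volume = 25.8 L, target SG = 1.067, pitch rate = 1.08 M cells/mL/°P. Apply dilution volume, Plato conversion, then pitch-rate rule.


V_w = V·((SG_c−1)/(SG_t−1)−1);  °P = 259 − 259/SG_t;  cells = rate·(V+V_w)·°P
V_w = 25.8·((1.084−1)/(1.067−1)−1) = 6.5463
V_final = 25.8 + 6.5463 = 32.3463
°P = 259 − 259/1.067 = 16.2634
cells = 1.08·32.3463·16.2634

568.1436 billion cells


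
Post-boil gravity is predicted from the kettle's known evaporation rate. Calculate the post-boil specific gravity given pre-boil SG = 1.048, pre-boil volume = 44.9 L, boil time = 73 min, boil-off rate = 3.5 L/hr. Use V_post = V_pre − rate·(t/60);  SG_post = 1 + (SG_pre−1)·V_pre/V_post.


V_post = 44.9 − 3.5·(73/60) = 40.6417
SG_post = 1 + (1.048 − 1)·44.9/40.6417

1.0530


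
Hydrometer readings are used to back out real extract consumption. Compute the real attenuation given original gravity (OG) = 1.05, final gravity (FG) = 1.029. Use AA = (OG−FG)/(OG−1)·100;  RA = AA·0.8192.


AA = (1.05 − 1.029)/(1.05 − 1)·100 = 42.0000
RA = 42.0000·0.8192

34.4064 %


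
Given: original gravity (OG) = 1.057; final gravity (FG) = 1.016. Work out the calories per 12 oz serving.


ABW = (OG−FG)·131.25·0.79/FG;  °P = 259 − 259/SG (for OG→OE and FG→AE);  RE = 0.1808·OE + 0.8192·AE;  Cal = (6.9·ABW + 4·(RE−0.1))·FG·3.55
ABW = (1.057 − 1.016)·131.25·0.79/1.016 = 4.1842
OE = 259 − 259/1.057 = 13.9669 °P
AE = 259 − 259/1.016 = 4.0787 °P
RE = 0.1808·13.9669 + 0.8192·4.0787 = 5.8665 °P
Cal = (6.9·4.1842 + 4·(5.8665−0.1))·1.016·3.55

187.3275 kcal


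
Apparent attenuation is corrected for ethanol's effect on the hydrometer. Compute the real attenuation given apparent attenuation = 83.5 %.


RA = AA · 0.8192
RA = 83.5 · 0.8192

68.4032 %


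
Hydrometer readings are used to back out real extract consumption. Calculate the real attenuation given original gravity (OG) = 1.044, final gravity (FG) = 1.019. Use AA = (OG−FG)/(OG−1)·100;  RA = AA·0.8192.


AA = (1.044 − 1.019)/(1.044 − 1)·100 = 56.8182
RA = 56.8182·0.8192

46.5455 %


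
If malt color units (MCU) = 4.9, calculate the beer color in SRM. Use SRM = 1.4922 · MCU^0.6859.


SRM = 1.4922 · 4.9^0.6859

4.4385 SRM


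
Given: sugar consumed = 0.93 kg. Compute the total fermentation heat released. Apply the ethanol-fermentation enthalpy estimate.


Q = m_sugar · 590 kJ/kg
Q = 0.93 · 590

548.7000 kJ


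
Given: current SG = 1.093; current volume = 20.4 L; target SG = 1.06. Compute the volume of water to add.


V_water = V·((SG_curr − 1)/(SG_target − 1) − 1)
V_water = 20.4·((1.093 − 1)/(1.06 − 1) − 1)

11.2200 L


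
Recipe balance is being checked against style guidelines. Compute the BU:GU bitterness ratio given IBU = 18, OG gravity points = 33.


BU:GU = IBU / OG_points
BU:GU = 18 / 33

0.5455


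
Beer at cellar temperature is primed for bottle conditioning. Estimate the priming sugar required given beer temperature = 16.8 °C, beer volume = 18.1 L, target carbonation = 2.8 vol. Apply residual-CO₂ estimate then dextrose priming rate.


residual = 14.695·(0.01821 + 0.09011·e^(−0.04·T));  sugar = (target − residual)·4.0·V
residual = 14.695·(0.01821 + 0.09011·e^(−0.04·16.8)) = 0.9438
sugar = (2.8 − 0.9438)·4.0·18.1

134.3867 g
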